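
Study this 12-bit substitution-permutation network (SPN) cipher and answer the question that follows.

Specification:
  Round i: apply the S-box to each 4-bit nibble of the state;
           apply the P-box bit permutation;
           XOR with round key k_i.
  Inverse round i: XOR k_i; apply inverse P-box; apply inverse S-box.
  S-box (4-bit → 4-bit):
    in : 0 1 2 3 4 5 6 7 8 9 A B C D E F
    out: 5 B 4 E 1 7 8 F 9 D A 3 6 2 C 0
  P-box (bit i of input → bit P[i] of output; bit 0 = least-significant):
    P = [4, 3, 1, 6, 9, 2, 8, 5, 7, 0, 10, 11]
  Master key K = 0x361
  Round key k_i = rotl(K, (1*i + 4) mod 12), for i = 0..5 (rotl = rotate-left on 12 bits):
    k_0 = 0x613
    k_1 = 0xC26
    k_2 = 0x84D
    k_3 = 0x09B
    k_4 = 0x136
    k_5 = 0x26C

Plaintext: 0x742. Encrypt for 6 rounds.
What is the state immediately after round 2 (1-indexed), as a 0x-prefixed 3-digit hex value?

0x794

s_0 = plaintext = 0x742
s_1 = Round(s_0, k_0) = 0x890
s_2 = Round(s_1, k_1) = 0x794
s_3 = Round(s_2, k_2) = 0x7FC
s_4 = Round(s_3, k_3) = 0xC10
s_5 = Round(s_4, k_4) = 0x701
s_6 = Round(s_5, k_5) = 0xDB5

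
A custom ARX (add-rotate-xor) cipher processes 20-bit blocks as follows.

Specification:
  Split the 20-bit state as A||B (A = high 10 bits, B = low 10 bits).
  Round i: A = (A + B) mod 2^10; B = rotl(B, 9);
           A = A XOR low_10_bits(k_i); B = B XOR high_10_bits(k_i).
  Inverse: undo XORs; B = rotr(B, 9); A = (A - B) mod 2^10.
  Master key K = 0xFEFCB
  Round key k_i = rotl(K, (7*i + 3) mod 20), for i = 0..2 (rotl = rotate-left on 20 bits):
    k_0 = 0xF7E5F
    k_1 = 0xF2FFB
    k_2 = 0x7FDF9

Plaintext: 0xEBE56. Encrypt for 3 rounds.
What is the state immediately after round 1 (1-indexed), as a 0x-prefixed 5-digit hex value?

s_0 = plaintext = 0xEBE56
s_1 = Round(s_0, k_0) = 0x16AF4
s_2 = Round(s_1, k_1) = 0x2D6B1
s_3 = Round(s_2, k_2) = 0xA7EA7

0x16AF4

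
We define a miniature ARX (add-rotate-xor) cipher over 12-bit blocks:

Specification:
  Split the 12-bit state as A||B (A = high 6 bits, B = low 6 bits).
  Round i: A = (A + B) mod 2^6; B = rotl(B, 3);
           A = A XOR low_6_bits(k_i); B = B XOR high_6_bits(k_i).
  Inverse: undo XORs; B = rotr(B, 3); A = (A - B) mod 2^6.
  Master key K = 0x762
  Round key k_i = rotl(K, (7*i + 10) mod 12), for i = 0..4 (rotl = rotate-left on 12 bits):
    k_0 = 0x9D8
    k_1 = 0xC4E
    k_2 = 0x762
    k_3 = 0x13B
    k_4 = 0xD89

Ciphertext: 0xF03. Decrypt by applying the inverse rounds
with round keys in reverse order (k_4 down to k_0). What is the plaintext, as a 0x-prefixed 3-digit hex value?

0x40C

s_0 = ciphertext = 0xF03
s_1 = InvRound(s_0, k_4) = 0x1EE
s_2 = InvRound(s_1, k_3) = 0x9D5
s_3 = InvRound(s_2, k_2) = 0x101
s_4 = InvRound(s_3, k_1) = 0x106
s_5 = InvRound(s_4, k_0) = 0x40C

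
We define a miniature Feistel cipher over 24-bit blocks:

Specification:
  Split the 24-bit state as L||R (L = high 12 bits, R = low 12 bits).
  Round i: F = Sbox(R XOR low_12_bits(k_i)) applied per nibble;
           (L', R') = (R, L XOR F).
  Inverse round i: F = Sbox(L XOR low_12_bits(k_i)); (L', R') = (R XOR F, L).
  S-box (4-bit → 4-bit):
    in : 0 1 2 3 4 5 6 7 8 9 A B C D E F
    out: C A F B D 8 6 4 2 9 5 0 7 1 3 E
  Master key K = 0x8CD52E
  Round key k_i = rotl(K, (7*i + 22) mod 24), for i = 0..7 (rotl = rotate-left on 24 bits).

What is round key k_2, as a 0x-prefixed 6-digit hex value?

K = 0x8CD52E
k_0 = rotl(K, (7*0+22) mod 24) = rotl(K, 22) = 0xA3354B
k_1 = rotl(K, (7*1+22) mod 24) = rotl(K, 5) = 0x9AA5D1
k_2 = rotl(K, (7*2+22) mod 24) = rotl(K, 12) = 0x52E8CD

0x52E8CD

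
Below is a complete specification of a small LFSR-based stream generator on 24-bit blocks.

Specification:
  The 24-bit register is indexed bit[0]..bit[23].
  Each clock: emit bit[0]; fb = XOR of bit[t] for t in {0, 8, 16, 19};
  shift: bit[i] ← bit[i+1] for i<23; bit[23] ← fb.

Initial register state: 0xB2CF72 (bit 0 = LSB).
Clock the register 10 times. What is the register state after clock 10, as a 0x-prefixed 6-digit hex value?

0xCE6CB3

reg_0 = 0xB2CF72
clock 1: out=0, reg = 0xD967B9
clock 2: out=1, reg = 0x6CB3DC
clock 3: out=0, reg = 0x3659EE
clock 4: out=0, reg = 0x9B2CF7
clock 5: out=1, reg = 0xCD967B
clock 6: out=1, reg = 0xE6CB3D
clock 7: out=1, reg = 0x73659E
clock 8: out=0, reg = 0x39B2CF
clock 9: out=1, reg = 0x9CD967
clock 10: out=1, reg = 0xCE6CB3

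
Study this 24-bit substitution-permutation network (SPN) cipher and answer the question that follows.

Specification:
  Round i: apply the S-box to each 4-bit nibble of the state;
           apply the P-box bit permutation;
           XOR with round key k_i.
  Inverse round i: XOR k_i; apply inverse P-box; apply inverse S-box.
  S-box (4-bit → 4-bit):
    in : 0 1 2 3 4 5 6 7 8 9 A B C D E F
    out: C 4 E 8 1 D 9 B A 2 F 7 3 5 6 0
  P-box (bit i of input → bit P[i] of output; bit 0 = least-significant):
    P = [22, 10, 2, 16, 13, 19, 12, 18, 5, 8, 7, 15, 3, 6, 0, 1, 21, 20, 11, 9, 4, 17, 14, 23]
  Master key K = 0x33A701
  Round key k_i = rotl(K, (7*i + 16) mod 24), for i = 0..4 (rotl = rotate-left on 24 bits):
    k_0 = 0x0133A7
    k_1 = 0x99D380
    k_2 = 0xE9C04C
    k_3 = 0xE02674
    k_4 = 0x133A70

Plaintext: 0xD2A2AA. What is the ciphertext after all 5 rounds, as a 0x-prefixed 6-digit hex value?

0x301352

s_0 = plaintext = 0xD2A2AA
s_1 = Round(s_0, k_0) = 0x5CCC78
s_2 = Round(s_1, k_1) = 0x24B6F8
s_3 = Round(s_2, k_2) = 0x4A0425
s_4 = Round(s_3, k_3) = 0x9D3C43
s_5 = Round(s_4, k_4) = 0x301352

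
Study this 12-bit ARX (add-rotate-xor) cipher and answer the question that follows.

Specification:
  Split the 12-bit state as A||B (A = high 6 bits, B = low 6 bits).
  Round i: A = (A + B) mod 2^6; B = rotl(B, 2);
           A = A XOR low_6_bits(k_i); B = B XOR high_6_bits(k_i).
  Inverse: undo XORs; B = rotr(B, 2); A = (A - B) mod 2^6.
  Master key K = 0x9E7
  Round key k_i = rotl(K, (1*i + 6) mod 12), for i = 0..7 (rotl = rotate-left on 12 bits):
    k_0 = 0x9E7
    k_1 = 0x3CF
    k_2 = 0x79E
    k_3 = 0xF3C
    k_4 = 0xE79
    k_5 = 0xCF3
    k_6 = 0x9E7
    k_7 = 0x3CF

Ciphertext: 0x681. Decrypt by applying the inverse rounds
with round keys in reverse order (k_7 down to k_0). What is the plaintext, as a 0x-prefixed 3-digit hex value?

s_0 = ciphertext = 0x681
s_1 = InvRound(s_0, k_7) = 0xCA3
s_2 = InvRound(s_1, k_6) = 0x501
s_3 = InvRound(s_2, k_5) = 0xEEC
s_4 = InvRound(s_3, k_4) = 0xB55
s_5 = InvRound(s_4, k_3) = 0xDDA
s_6 = InvRound(s_5, k_2) = 0xA01
s_7 = InvRound(s_6, k_1) = 0x123
s_8 = InvRound(s_7, k_0) = 0x881

0x881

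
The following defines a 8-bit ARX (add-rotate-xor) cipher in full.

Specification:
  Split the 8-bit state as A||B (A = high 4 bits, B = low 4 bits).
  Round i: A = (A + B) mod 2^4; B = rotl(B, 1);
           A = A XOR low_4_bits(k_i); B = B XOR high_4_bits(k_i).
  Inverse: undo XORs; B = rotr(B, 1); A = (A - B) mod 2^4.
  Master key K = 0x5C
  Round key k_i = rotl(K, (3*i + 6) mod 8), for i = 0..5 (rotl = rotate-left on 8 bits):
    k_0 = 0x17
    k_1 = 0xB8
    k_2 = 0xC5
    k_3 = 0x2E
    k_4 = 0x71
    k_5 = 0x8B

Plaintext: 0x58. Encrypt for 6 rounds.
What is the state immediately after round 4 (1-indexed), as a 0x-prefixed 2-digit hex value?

0xD5

s_0 = plaintext = 0x58
s_1 = Round(s_0, k_0) = 0xA0
s_2 = Round(s_1, k_1) = 0x2B
s_3 = Round(s_2, k_2) = 0x8B
s_4 = Round(s_3, k_3) = 0xD5
s_5 = Round(s_4, k_4) = 0x3D
s_6 = Round(s_5, k_5) = 0xB3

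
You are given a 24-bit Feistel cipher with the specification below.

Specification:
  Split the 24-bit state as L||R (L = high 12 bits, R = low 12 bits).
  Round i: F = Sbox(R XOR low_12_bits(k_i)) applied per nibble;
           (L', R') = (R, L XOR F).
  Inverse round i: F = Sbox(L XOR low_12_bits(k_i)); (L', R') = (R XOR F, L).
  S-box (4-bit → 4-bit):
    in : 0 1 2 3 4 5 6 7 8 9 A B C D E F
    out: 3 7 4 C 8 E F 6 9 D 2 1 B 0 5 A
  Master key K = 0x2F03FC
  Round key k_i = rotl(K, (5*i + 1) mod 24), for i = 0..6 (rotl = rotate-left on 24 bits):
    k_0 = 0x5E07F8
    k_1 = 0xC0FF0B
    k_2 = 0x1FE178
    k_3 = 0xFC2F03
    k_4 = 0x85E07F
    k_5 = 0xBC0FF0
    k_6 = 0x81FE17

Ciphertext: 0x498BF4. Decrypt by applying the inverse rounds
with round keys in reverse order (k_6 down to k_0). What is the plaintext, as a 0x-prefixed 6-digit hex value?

s_0 = ciphertext = 0x498BF4
s_1 = InvRound(s_0, k_6) = 0x96E498
s_2 = InvRound(s_1, k_5) = 0xB4D96E
s_3 = InvRound(s_2, k_4) = 0x8AAB4D
s_4 = InvRound(s_3, k_3) = 0xD608AA
s_5 = InvRound(s_4, k_2) = 0x3D3D60
s_6 = InvRound(s_5, k_1) = 0x6693D3
s_7 = InvRound(s_6, k_0) = 0x404669

0x404669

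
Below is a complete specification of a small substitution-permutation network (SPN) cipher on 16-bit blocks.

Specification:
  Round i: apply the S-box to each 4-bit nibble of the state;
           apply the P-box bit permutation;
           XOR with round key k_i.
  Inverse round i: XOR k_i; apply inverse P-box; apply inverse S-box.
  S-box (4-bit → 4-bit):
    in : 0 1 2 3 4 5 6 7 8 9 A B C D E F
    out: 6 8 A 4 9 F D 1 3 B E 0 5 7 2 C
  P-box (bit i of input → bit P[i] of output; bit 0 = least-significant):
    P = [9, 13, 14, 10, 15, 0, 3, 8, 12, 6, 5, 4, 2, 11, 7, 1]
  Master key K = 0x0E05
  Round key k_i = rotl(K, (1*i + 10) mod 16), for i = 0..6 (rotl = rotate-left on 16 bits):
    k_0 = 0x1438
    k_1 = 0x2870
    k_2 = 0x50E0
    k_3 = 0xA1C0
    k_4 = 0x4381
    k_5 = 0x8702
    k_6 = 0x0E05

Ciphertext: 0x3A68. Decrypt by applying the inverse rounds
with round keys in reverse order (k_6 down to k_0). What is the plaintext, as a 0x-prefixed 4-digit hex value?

0x204F

s_0 = ciphertext = 0x3A68
s_1 = InvRound(s_0, k_6) = 0x7D02
s_2 = InvRound(s_1, k_5) = 0xE77D
s_3 = InvRound(s_2, k_4) = 0xCAC2
s_4 = InvRound(s_3, k_3) = 0x2B1D
s_5 = InvRound(s_4, k_2) = 0xD5AD
s_6 = InvRound(s_5, k_1) = 0xD95A
s_7 = InvRound(s_6, k_0) = 0x204F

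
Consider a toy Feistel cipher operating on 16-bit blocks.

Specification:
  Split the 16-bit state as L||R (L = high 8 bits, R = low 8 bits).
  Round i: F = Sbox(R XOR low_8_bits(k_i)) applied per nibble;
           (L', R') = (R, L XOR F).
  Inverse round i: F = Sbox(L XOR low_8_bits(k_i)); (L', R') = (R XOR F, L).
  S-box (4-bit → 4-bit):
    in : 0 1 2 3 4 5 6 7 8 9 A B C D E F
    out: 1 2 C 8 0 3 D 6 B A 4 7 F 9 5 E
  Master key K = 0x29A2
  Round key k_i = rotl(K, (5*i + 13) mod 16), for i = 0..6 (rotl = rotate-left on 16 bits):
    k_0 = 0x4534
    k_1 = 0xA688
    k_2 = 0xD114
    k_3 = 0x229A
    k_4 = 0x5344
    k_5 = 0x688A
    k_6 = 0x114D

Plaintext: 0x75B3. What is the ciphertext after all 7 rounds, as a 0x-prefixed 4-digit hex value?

s_0 = plaintext = 0x75B3
s_1 = Round(s_0, k_0) = 0xB3C3
s_2 = Round(s_1, k_1) = 0xC3B4
s_3 = Round(s_2, k_2) = 0xB482
s_4 = Round(s_3, k_3) = 0x829F
s_5 = Round(s_4, k_4) = 0x9F15
s_6 = Round(s_5, k_5) = 0x1531
s_7 = Round(s_6, k_6) = 0x317A

0x317A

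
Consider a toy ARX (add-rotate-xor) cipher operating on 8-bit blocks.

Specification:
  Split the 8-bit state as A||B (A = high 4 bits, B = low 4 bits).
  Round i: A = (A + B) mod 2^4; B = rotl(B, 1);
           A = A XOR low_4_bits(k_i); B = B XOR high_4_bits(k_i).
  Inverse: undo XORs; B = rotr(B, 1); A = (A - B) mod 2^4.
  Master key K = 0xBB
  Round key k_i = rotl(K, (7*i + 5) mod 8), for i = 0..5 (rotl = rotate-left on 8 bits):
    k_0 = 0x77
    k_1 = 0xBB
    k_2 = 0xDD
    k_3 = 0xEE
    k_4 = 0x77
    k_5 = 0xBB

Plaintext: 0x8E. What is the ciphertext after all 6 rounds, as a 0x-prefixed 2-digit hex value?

0xDE

s_0 = plaintext = 0x8E
s_1 = Round(s_0, k_0) = 0x1A
s_2 = Round(s_1, k_1) = 0x0E
s_3 = Round(s_2, k_2) = 0x30
s_4 = Round(s_3, k_3) = 0xDE
s_5 = Round(s_4, k_4) = 0xCA
s_6 = Round(s_5, k_5) = 0xDE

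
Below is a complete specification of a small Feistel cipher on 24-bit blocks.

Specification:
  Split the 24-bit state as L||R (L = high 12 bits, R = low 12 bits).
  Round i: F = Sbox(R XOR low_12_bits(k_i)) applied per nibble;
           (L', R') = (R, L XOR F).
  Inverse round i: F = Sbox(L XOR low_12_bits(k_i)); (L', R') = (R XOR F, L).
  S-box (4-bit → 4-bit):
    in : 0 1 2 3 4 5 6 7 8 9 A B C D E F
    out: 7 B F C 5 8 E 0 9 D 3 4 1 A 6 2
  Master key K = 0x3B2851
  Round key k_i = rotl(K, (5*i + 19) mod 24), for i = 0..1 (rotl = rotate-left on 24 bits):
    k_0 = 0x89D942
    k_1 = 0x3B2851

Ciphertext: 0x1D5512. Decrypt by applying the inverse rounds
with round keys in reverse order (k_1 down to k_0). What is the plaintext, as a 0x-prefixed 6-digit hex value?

s_0 = ciphertext = 0x1D5512
s_1 = InvRound(s_0, k_1) = 0x8871D5
s_2 = InvRound(s_1, k_0) = 0xACD887

0xACD887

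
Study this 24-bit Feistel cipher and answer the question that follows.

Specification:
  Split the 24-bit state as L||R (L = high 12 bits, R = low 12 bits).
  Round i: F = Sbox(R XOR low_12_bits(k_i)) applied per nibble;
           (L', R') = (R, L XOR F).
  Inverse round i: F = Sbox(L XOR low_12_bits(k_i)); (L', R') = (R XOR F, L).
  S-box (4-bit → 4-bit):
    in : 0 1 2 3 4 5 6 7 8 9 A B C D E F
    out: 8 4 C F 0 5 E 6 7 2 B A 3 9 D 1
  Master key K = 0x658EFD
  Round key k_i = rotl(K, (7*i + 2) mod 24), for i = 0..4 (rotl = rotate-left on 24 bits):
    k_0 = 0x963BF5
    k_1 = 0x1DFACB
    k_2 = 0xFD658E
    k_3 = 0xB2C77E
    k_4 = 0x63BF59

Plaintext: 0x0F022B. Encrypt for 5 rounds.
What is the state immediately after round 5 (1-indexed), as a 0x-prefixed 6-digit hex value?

0xCC750A

s_0 = plaintext = 0x0F022B
s_1 = Round(s_0, k_0) = 0x22B26D
s_2 = Round(s_1, k_1) = 0x26D595
s_3 = Round(s_2, k_2) = 0x595A27
s_4 = Round(s_3, k_3) = 0xA27CC7
s_5 = Round(s_4, k_4) = 0xCC750A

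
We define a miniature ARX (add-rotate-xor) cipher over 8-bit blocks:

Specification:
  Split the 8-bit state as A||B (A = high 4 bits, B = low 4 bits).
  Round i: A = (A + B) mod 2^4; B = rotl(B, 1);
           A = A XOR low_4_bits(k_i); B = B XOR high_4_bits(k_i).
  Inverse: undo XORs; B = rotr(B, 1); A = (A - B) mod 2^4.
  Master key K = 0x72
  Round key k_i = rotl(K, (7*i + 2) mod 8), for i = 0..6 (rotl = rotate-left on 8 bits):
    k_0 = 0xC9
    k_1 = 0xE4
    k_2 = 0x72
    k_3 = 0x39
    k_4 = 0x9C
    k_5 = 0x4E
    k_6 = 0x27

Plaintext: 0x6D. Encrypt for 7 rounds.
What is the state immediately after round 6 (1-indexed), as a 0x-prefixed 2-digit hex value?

0x40

s_0 = plaintext = 0x6D
s_1 = Round(s_0, k_0) = 0xA7
s_2 = Round(s_1, k_1) = 0x50
s_3 = Round(s_2, k_2) = 0x77
s_4 = Round(s_3, k_3) = 0x7D
s_5 = Round(s_4, k_4) = 0x82
s_6 = Round(s_5, k_5) = 0x40
s_7 = Round(s_6, k_6) = 0x32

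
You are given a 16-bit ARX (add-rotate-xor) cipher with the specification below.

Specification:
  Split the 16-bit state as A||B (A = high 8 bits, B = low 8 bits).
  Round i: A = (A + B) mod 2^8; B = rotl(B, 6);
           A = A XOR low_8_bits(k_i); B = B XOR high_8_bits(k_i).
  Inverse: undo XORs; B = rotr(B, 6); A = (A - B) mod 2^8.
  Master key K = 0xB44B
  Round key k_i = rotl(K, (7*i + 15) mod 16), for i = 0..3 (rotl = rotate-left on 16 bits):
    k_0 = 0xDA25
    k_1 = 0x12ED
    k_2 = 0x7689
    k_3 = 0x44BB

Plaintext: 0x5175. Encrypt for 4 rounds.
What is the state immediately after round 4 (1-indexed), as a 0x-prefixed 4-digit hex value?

s_0 = plaintext = 0x5175
s_1 = Round(s_0, k_0) = 0xE387
s_2 = Round(s_1, k_1) = 0x87F3
s_3 = Round(s_2, k_2) = 0xF38A
s_4 = Round(s_3, k_3) = 0xC6E6

0xC6E6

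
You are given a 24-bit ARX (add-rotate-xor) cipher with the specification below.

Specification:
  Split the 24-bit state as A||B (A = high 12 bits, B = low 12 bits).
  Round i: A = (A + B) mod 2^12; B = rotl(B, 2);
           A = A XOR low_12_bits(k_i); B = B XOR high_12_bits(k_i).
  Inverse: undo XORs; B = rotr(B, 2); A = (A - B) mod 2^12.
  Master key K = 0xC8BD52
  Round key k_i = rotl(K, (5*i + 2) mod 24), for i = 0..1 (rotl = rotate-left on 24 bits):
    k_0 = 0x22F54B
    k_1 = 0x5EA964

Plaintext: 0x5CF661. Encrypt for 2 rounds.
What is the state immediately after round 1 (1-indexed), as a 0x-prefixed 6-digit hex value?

s_0 = plaintext = 0x5CF661
s_1 = Round(s_0, k_0) = 0x97BBAA
s_2 = Round(s_1, k_1) = 0xC41B40

0x97BBAA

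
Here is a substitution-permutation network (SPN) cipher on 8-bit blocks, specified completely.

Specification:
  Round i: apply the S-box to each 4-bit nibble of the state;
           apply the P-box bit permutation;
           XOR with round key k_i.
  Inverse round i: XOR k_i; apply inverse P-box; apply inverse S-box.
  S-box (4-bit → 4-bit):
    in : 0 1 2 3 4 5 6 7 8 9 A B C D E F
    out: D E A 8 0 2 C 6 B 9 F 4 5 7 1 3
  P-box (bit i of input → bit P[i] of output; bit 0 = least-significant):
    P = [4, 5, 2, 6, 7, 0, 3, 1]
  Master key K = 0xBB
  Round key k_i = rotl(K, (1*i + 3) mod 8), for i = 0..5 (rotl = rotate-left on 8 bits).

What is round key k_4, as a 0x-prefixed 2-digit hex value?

0xDD

K = 0xBB
k_0 = rotl(K, (1*0+3) mod 8) = rotl(K, 3) = 0xDD
k_1 = rotl(K, (1*1+3) mod 8) = rotl(K, 4) = 0xBB
k_2 = rotl(K, (1*2+3) mod 8) = rotl(K, 5) = 0x77
k_3 = rotl(K, (1*3+3) mod 8) = rotl(K, 6) = 0xEE
k_4 = rotl(K, (1*4+3) mod 8) = rotl(K, 7) = 0xDD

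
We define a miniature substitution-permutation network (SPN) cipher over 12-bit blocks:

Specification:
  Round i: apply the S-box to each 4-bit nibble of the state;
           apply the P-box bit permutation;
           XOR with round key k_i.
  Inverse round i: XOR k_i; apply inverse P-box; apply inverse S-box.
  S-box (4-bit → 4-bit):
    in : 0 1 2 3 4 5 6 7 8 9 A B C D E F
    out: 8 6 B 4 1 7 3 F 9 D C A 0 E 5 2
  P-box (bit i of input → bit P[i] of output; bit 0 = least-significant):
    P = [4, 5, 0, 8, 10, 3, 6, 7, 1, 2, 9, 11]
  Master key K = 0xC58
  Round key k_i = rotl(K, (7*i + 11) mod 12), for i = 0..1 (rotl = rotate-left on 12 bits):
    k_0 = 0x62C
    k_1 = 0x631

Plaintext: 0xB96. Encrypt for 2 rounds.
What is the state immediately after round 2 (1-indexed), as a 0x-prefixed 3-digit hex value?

0xDE9

s_0 = plaintext = 0xB96
s_1 = Round(s_0, k_0) = 0xAD8
s_2 = Round(s_1, k_1) = 0xDE9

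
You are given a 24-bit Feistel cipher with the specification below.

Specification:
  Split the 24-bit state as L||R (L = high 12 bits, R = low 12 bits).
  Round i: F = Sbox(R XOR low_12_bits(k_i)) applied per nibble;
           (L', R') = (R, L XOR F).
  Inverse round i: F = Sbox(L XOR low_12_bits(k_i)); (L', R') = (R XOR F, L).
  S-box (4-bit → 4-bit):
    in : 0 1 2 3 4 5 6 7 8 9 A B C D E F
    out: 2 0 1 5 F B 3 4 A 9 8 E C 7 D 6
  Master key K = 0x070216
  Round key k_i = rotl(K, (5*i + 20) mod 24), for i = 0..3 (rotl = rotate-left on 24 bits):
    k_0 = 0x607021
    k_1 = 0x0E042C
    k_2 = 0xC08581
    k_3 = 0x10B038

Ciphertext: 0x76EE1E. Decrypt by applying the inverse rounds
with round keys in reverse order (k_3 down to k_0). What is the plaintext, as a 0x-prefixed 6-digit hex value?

s_0 = ciphertext = 0x76EE1E
s_1 = InvRound(s_0, k_3) = 0xAAD76E
s_2 = InvRound(s_1, k_2) = 0x172AAD
s_3 = InvRound(s_2, k_1) = 0x110172
s_4 = InvRound(s_3, k_0) = 0x122110

0x122110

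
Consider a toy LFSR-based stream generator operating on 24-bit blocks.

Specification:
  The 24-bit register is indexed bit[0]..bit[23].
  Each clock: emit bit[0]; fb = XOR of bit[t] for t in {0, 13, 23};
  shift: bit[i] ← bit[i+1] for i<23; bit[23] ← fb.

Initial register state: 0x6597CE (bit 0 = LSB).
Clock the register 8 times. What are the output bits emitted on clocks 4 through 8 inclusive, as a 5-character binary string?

reg_0 = 0x6597CE
clock 1: out=0, reg = 0x32CBE7
clock 2: out=1, reg = 0x9965F3
clock 3: out=1, reg = 0xCCB2F9
clock 4: out=1, reg = 0xE6597C
clock 5: out=0, reg = 0xF32CBE
clock 6: out=0, reg = 0x79965F
clock 7: out=1, reg = 0xBCCB2F
clock 8: out=1, reg = 0x5E6597

10011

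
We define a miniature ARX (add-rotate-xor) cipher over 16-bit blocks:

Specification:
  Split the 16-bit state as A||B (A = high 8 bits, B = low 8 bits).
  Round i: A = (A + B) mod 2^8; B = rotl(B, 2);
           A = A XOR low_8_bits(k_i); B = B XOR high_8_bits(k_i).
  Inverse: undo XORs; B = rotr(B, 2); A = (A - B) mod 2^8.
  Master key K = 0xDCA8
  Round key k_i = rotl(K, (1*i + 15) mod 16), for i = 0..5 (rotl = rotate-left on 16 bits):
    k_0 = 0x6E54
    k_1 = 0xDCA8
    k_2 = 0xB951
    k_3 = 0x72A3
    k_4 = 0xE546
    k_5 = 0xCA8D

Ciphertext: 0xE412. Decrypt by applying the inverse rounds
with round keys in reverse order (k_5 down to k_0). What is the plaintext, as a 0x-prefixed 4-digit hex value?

s_0 = ciphertext = 0xE412
s_1 = InvRound(s_0, k_5) = 0x3336
s_2 = InvRound(s_1, k_4) = 0x81F4
s_3 = InvRound(s_2, k_3) = 0x81A1
s_4 = InvRound(s_3, k_2) = 0xCA06
s_5 = InvRound(s_4, k_1) = 0xACB6
s_6 = InvRound(s_5, k_0) = 0xC236

0xC236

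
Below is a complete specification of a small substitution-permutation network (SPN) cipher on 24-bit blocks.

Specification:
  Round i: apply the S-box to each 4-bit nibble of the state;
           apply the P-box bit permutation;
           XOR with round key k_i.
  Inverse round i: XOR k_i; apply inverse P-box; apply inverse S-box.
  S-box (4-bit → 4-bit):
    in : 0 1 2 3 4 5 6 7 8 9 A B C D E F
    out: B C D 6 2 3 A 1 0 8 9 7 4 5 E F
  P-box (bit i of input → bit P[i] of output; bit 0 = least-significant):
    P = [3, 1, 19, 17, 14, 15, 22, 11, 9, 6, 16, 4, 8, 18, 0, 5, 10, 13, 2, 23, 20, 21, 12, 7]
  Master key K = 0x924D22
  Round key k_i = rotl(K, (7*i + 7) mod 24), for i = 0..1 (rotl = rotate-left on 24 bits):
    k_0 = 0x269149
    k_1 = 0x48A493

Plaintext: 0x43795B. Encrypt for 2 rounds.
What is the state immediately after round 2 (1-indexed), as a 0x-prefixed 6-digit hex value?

0xF8474F

s_0 = plaintext = 0x43795B
s_1 = Round(s_0, k_0) = 0x0E7057
s_2 = Round(s_1, k_1) = 0xF8474F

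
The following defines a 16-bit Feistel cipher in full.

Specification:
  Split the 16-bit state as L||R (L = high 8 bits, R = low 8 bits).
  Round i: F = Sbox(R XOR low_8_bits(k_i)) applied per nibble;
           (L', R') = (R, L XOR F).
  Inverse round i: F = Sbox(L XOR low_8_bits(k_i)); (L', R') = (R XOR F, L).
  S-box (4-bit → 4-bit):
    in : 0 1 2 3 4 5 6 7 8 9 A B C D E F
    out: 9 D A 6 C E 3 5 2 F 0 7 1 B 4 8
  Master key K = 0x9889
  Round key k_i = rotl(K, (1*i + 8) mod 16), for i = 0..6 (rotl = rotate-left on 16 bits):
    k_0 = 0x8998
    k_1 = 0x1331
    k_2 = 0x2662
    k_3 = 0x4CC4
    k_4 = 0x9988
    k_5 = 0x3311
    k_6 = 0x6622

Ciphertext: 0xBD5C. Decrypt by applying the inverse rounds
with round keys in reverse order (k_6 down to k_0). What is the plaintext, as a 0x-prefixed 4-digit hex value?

s_0 = ciphertext = 0xBD5C
s_1 = InvRound(s_0, k_6) = 0xA4BD
s_2 = InvRound(s_1, k_5) = 0xC3A4
s_3 = InvRound(s_2, k_4) = 0x63C3
s_4 = InvRound(s_3, k_3) = 0xC663
s_5 = InvRound(s_4, k_2) = 0x6FC6
s_6 = InvRound(s_5, k_1) = 0x226F
s_7 = InvRound(s_6, k_0) = 0x1F22

0x1F22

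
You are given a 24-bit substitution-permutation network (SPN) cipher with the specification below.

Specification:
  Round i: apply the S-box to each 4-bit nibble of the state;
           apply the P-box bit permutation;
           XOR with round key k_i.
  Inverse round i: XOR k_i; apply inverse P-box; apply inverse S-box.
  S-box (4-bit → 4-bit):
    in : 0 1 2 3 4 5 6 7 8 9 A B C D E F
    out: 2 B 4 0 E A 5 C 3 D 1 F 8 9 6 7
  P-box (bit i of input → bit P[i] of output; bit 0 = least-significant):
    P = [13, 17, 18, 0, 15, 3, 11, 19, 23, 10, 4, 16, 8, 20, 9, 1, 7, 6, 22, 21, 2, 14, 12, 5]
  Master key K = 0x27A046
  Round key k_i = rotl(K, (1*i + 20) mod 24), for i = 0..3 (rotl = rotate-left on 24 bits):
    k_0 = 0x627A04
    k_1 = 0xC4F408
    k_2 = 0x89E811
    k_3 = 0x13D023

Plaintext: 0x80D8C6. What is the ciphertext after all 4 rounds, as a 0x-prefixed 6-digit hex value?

s_0 = plaintext = 0x80D8C6
s_1 = Round(s_0, k_0) = 0xEE1F42
s_2 = Round(s_1, k_1) = 0x18A952
s_3 = Round(s_2, k_2) = 0x04A9ED
s_4 = Round(s_3, k_3) = 0xF2B97A

0xF2B97A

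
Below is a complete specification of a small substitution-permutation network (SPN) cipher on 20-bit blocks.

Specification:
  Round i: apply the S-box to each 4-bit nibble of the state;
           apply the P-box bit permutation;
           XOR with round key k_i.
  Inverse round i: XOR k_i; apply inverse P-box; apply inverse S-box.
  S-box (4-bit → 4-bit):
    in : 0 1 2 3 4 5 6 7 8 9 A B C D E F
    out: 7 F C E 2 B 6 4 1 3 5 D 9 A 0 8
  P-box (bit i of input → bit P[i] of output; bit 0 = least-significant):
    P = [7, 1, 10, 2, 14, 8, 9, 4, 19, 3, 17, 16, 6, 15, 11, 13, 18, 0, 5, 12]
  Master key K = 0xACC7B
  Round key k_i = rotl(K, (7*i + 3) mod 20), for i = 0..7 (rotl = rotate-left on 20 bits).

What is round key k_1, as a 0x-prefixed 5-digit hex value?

K = 0xACC7B
k_0 = rotl(K, (7*0+3) mod 20) = rotl(K, 3) = 0x663DD
k_1 = rotl(K, (7*1+3) mod 20) = rotl(K, 10) = 0x1EEB3

0x1EEB3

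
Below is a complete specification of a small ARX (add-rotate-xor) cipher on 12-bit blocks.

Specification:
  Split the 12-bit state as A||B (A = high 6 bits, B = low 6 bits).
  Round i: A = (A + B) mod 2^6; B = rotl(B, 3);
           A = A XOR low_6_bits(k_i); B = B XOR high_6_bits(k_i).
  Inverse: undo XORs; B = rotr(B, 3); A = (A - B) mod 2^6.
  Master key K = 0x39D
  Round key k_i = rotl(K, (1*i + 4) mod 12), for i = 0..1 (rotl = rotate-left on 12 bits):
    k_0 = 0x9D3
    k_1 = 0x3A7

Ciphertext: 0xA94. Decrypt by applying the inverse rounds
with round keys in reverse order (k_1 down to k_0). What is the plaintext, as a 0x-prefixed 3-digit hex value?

0x0E6

s_0 = ciphertext = 0xA94
s_1 = InvRound(s_0, k_1) = 0xE93
s_2 = InvRound(s_1, k_0) = 0x0E6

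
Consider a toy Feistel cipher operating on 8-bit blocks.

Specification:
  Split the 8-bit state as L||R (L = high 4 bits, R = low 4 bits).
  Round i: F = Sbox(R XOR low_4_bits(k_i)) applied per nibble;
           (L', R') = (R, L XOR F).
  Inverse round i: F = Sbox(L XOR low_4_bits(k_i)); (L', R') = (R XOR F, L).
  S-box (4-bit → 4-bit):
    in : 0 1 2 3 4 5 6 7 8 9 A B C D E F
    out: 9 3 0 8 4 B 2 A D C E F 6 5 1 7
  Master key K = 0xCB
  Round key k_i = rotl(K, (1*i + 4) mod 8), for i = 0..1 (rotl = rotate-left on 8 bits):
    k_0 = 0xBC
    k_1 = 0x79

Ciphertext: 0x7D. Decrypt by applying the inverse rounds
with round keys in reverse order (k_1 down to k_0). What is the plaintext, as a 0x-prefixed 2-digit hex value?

0xEC

s_0 = ciphertext = 0x7D
s_1 = InvRound(s_0, k_1) = 0xC7
s_2 = InvRound(s_1, k_0) = 0xEC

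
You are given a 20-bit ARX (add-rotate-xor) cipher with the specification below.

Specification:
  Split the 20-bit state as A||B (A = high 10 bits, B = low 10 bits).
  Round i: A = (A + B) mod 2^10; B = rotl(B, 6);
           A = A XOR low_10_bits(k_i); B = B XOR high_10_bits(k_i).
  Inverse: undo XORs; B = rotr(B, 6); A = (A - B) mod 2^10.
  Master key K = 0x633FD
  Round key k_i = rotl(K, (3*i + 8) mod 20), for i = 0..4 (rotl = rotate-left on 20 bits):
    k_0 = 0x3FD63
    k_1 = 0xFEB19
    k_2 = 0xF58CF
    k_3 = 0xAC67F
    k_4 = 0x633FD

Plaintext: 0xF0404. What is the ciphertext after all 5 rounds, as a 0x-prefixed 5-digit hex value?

s_0 = plaintext = 0xF0404
s_1 = Round(s_0, k_0) = 0xA99FF
s_2 = Round(s_1, k_1) = 0xEF025
s_3 = Round(s_2, k_2) = 0xCBA94
s_4 = Round(s_3, k_3) = 0xEF798
s_5 = Round(s_4, k_4) = 0x2A3B5

0x2A3B5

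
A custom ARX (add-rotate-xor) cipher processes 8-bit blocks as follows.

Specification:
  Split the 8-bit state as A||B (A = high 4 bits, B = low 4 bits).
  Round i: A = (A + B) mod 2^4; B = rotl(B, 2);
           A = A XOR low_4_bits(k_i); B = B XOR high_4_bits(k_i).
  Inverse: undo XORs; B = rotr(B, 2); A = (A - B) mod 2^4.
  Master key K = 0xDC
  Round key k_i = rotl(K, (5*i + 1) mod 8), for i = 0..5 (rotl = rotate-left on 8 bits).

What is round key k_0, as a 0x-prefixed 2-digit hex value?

K = 0xDC
k_0 = rotl(K, (5*0+1) mod 8) = rotl(K, 1) = 0xB9

0xB9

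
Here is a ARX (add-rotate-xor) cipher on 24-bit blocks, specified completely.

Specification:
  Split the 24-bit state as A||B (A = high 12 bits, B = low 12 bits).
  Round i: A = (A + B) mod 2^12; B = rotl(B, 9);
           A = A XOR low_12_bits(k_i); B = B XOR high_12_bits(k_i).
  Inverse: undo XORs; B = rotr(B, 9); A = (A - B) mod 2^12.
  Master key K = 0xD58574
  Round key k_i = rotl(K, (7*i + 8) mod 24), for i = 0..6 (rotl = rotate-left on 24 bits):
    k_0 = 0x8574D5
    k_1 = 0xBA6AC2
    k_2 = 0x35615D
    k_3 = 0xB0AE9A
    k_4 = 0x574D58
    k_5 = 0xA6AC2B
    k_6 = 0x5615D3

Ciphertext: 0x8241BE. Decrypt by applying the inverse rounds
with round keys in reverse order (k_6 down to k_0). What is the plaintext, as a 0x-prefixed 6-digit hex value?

0x2863E2

s_0 = ciphertext = 0x8241BE
s_1 = InvRound(s_0, k_6) = 0x6FD6FA
s_2 = InvRound(s_1, k_5) = 0x650486
s_3 = InvRound(s_2, k_4) = 0xB78F90
s_4 = InvRound(s_3, k_3) = 0x1104D2
s_5 = InvRound(s_4, k_2) = 0x42AC23
s_6 = InvRound(s_5, k_1) = 0x2BDC2B
s_7 = InvRound(s_6, k_0) = 0x2863E2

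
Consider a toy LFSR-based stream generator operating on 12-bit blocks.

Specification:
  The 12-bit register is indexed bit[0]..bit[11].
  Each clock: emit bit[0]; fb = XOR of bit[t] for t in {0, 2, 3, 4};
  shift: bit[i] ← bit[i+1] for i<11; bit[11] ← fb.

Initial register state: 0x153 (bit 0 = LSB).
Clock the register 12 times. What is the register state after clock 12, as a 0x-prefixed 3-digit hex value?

reg_0 = 0x153
clock 1: out=1, reg = 0x0A9
clock 2: out=1, reg = 0x054
clock 3: out=0, reg = 0x02A
clock 4: out=0, reg = 0x815
clock 5: out=1, reg = 0xC0A
clock 6: out=0, reg = 0xE05
clock 7: out=1, reg = 0x702
clock 8: out=0, reg = 0x381
clock 9: out=1, reg = 0x9C0
clock 10: out=0, reg = 0x4E0
clock 11: out=0, reg = 0x270
clock 12: out=0, reg = 0x938

0x938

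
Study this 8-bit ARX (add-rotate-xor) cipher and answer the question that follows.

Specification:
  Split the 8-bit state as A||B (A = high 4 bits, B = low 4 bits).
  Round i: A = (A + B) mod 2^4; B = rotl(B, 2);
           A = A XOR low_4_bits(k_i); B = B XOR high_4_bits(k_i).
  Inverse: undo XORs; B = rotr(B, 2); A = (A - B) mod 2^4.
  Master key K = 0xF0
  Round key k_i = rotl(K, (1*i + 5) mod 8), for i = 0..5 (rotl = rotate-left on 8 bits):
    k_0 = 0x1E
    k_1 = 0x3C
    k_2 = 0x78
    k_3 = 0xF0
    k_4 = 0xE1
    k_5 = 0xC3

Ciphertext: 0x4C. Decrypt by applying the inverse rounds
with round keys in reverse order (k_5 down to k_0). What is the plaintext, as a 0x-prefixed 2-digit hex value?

0x7E

s_0 = ciphertext = 0x4C
s_1 = InvRound(s_0, k_5) = 0x70
s_2 = InvRound(s_1, k_4) = 0xBB
s_3 = InvRound(s_2, k_3) = 0xA1
s_4 = InvRound(s_3, k_2) = 0x99
s_5 = InvRound(s_4, k_1) = 0xBA
s_6 = InvRound(s_5, k_0) = 0x7E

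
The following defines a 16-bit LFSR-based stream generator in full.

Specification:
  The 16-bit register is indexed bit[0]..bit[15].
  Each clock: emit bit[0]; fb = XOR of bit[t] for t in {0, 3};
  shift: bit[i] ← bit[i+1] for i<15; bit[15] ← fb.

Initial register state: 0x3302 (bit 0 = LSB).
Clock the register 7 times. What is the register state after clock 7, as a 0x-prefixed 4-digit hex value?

reg_0 = 0x3302
clock 1: out=0, reg = 0x1981
clock 2: out=1, reg = 0x8CC0
clock 3: out=0, reg = 0x4660
clock 4: out=0, reg = 0x2330
clock 5: out=0, reg = 0x1198
clock 6: out=0, reg = 0x88CC
clock 7: out=0, reg = 0xC466

0xC466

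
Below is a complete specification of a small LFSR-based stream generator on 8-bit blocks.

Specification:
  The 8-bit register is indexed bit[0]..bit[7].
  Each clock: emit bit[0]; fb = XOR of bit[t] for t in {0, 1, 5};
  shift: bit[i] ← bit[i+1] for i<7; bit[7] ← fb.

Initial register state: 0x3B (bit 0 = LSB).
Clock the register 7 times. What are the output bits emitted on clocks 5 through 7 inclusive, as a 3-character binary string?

110

reg_0 = 0x3B
clock 1: out=1, reg = 0x9D
clock 2: out=1, reg = 0xCE
clock 3: out=0, reg = 0xE7
clock 4: out=1, reg = 0xF3
clock 5: out=1, reg = 0xF9
clock 6: out=1, reg = 0x7C
clock 7: out=0, reg = 0xBE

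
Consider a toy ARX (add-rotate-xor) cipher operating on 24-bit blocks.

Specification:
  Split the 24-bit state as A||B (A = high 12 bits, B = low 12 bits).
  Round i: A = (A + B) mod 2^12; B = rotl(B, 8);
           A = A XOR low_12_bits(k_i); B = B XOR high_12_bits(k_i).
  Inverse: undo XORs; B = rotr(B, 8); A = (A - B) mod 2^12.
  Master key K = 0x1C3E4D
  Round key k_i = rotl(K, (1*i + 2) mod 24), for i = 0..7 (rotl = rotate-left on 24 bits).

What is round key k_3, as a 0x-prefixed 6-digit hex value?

0x87C9A3

K = 0x1C3E4D
k_0 = rotl(K, (1*0+2) mod 24) = rotl(K, 2) = 0x70F934
k_1 = rotl(K, (1*1+2) mod 24) = rotl(K, 3) = 0xE1F268
k_2 = rotl(K, (1*2+2) mod 24) = rotl(K, 4) = 0xC3E4D1
k_3 = rotl(K, (1*3+2) mod 24) = rotl(K, 5) = 0x87C9A3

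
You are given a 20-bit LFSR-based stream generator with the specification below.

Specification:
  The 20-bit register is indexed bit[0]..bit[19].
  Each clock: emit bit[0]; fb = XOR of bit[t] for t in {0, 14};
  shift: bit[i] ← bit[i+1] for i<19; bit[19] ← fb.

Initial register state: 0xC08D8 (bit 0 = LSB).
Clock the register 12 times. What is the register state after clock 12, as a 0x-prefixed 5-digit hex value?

reg_0 = 0xC08D8
clock 1: out=0, reg = 0x6046C
clock 2: out=0, reg = 0x30236
clock 3: out=0, reg = 0x1811B
clock 4: out=1, reg = 0x8C08D
clock 5: out=1, reg = 0x46046
clock 6: out=0, reg = 0xA3023
clock 7: out=1, reg = 0xD1811
clock 8: out=1, reg = 0xE8C08
clock 9: out=0, reg = 0x74604
clock 10: out=0, reg = 0xBA302
clock 11: out=0, reg = 0x5D181
clock 12: out=1, reg = 0x2E8C0

0x2E8C0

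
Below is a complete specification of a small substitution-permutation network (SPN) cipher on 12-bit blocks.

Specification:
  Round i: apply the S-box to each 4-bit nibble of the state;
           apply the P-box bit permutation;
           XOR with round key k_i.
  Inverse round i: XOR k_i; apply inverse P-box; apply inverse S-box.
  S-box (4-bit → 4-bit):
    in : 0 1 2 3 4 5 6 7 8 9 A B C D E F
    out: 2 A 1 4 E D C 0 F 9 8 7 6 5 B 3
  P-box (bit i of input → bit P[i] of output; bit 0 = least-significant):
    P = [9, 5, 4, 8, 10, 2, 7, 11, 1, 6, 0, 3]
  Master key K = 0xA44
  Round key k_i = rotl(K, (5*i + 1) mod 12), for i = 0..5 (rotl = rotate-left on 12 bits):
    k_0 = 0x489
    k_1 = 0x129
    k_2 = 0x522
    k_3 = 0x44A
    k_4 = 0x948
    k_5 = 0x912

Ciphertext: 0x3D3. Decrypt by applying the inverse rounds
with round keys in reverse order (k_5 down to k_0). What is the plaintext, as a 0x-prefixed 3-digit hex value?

0xC00

s_0 = ciphertext = 0x3D3
s_1 = InvRound(s_0, k_5) = 0xC62
s_2 = InvRound(s_1, k_4) = 0x921
s_3 = InvRound(s_2, k_3) = 0x891
s_4 = InvRound(s_3, k_2) = 0xD54
s_5 = InvRound(s_4, k_1) = 0x4EC
s_6 = InvRound(s_5, k_0) = 0xC00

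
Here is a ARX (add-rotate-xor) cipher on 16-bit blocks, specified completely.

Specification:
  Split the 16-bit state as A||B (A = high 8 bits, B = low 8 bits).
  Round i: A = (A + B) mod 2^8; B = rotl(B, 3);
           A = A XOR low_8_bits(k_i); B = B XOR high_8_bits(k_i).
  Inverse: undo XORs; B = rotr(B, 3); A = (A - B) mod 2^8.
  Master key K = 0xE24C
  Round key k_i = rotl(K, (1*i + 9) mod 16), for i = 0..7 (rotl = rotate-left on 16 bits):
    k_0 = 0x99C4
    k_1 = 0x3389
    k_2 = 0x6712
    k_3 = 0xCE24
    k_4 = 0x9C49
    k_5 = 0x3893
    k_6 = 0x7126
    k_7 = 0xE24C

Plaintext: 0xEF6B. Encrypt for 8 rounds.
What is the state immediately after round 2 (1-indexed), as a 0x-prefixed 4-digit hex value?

s_0 = plaintext = 0xEF6B
s_1 = Round(s_0, k_0) = 0x9EC2
s_2 = Round(s_1, k_1) = 0xE925
s_3 = Round(s_2, k_2) = 0x1C4E
s_4 = Round(s_3, k_3) = 0x4EBC
s_5 = Round(s_4, k_4) = 0x4379
s_6 = Round(s_5, k_5) = 0x2FF3
s_7 = Round(s_6, k_6) = 0x04EE
s_8 = Round(s_7, k_7) = 0xBE95

0xE925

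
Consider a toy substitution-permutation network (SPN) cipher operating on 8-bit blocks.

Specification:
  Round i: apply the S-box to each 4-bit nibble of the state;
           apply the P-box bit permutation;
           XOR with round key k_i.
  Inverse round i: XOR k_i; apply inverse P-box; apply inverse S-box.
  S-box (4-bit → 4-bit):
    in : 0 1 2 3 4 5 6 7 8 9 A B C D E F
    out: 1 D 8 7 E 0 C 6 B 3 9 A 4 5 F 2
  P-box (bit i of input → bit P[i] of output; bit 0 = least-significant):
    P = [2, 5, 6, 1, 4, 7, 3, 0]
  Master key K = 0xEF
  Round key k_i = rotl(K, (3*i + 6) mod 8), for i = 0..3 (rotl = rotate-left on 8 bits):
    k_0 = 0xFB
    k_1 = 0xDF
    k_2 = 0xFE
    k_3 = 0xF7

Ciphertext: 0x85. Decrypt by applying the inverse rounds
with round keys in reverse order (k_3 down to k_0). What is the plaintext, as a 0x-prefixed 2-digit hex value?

s_0 = ciphertext = 0x85
s_1 = InvRound(s_0, k_3) = 0x04
s_2 = InvRound(s_1, k_2) = 0x34
s_3 = InvRound(s_2, k_1) = 0x44
s_4 = InvRound(s_3, k_0) = 0xE8

0xE8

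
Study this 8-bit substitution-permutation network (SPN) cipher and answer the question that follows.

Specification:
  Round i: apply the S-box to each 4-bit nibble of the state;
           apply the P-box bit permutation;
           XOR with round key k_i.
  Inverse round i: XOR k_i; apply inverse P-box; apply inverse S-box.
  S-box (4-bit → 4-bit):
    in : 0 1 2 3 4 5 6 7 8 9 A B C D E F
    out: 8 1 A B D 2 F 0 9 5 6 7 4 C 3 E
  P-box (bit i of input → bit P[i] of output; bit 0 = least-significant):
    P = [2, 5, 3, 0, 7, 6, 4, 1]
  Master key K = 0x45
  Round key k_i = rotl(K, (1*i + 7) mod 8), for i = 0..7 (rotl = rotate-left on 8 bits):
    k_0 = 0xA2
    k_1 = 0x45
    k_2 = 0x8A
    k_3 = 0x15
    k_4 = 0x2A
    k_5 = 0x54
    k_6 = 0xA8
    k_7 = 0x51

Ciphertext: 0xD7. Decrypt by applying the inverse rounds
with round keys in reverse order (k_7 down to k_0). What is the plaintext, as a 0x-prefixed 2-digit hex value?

s_0 = ciphertext = 0xD7
s_1 = InvRound(s_0, k_7) = 0x81
s_2 = InvRound(s_1, k_6) = 0x7F
s_3 = InvRound(s_2, k_5) = 0x0F
s_4 = InvRound(s_3, k_4) = 0x73
s_5 = InvRound(s_4, k_3) = 0x2E
s_6 = InvRound(s_5, k_2) = 0x1E
s_7 = InvRound(s_6, k_1) = 0xFD
s_8 = InvRound(s_7, k_0) = 0xF4

0xF4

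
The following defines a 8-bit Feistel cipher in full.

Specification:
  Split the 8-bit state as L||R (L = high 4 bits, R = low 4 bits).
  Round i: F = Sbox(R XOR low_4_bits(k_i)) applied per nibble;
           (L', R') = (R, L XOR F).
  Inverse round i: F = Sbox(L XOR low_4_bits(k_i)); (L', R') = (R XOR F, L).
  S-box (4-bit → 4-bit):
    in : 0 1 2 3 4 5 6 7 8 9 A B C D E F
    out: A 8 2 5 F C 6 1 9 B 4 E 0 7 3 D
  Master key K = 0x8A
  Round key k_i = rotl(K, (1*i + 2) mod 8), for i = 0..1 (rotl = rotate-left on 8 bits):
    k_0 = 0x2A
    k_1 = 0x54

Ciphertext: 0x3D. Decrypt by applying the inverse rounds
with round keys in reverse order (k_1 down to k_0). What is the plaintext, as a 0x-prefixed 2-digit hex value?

0x5C

s_0 = ciphertext = 0x3D
s_1 = InvRound(s_0, k_1) = 0xC3
s_2 = InvRound(s_1, k_0) = 0x5C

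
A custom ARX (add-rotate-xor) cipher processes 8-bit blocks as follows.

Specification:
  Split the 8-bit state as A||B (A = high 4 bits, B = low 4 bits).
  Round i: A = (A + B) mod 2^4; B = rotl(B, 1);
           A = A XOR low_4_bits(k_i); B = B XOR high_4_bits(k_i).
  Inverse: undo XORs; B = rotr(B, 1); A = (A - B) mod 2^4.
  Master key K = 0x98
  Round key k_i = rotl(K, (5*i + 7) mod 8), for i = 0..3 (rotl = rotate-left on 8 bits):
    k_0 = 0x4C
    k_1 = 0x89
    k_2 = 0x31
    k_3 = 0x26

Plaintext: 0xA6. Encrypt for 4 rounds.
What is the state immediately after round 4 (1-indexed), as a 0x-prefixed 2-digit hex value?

s_0 = plaintext = 0xA6
s_1 = Round(s_0, k_0) = 0xC8
s_2 = Round(s_1, k_1) = 0xD9
s_3 = Round(s_2, k_2) = 0x70
s_4 = Round(s_3, k_3) = 0x12

0x12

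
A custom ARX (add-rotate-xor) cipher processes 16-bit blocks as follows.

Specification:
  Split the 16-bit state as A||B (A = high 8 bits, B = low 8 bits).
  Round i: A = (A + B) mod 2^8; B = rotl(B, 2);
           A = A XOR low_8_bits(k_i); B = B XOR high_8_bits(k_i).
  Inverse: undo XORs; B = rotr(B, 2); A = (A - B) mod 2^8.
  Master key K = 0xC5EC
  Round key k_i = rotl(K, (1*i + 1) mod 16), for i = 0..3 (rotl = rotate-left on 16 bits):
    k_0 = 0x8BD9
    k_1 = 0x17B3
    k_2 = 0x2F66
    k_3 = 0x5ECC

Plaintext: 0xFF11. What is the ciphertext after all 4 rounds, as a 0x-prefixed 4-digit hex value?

s_0 = plaintext = 0xFF11
s_1 = Round(s_0, k_0) = 0xC9CF
s_2 = Round(s_1, k_1) = 0x2B28
s_3 = Round(s_2, k_2) = 0x358F
s_4 = Round(s_3, k_3) = 0x0860

0x0860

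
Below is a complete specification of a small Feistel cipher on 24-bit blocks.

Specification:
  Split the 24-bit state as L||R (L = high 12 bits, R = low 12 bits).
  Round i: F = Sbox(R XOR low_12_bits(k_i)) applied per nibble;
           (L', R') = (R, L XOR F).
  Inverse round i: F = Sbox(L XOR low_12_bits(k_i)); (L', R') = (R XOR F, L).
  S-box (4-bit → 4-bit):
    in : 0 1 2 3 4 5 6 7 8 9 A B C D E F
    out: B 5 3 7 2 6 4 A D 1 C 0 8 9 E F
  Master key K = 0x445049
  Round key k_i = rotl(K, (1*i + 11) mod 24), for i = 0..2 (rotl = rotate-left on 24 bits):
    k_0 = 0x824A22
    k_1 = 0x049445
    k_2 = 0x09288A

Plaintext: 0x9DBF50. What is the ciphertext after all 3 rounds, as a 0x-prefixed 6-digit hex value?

0xF295BF

s_0 = plaintext = 0x9DBF50
s_1 = Round(s_0, k_0) = 0xF50F78
s_2 = Round(s_1, k_1) = 0xF78F29
s_3 = Round(s_2, k_2) = 0xF295BF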